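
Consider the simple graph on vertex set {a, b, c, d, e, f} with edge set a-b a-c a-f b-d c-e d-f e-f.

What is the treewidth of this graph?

A width-2 tree decomposition is:
Bags: B1 = {a, b, d}  B2 = {a, d, f}  B3 = {a, c, f}  B4 = {c, e, f}
Tree: B1–B2, B2–B3, B3–B4
Every bag has size at most 3, so the width is 3 − 1 = 2 and tw(G) ≤ 2. Since b–d–f–a–b is a cycle in G, G is not acyclic. Forests are exactly the graphs of treewidth ≤ 1, so tw(G) ≥ 2. Hence tw(G) = 2 exactly.

2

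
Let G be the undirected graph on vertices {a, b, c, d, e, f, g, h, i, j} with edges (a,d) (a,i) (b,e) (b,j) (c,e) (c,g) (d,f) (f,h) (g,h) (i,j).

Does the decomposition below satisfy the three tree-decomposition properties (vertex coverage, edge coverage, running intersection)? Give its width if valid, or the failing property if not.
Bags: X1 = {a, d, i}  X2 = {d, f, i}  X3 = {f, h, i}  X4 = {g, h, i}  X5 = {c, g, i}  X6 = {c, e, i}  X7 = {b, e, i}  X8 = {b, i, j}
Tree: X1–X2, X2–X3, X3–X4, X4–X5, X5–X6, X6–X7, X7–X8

Yes; width 2.

Checking the three conditions: (i) the bags cover all of {a, b, c, d, e, f, g, h, i, j}; (ii) for each edge, some bag contains both endpoints; (iii) the bags containing any fixed vertex form a subtree. All hold, so the decomposition is valid with width 3 − 1 = 2.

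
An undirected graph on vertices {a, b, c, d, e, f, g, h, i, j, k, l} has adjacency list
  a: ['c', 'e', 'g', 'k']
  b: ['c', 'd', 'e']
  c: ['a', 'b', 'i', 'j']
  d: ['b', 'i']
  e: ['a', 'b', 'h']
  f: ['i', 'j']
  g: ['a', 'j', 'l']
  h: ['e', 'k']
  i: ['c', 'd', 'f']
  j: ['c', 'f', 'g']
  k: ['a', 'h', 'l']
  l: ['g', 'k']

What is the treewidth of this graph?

A width-3 tree decomposition is:
Bags: B1 = {b, d, f, i}  B2 = {b, c, f, i}  B3 = {b, c, f, j}  B4 = {b, c, e, j}  B5 = {a, c, e, j}  B6 = {a, e, g, j}  B7 = {a, e, g, h}  B8 = {a, g, h, k}  B9 = {g, h, k, l}
Tree: B1–B2, B2–B3, B3–B4, B4–B5, B5–B6, B6–B7, B7–B8, B8–B9
Each bag holds 4 vertices, so the decomposition has width 3, which upper-bounds the treewidth. For the lower bound: the 4 vertex sets {d,f,i}, {b}, {c}, {a,e,g,j} are disjoint, each induces a connected subgraph, and every pair is joined by at least one edge of G. Contracting each set to a single vertex therefore yields K_{4} as a minor, and since treewidth is minor-monotone, tw(G) ≥ tw(K_{4}) = 3. The upper and lower bounds meet at 3, so that is the treewidth.

3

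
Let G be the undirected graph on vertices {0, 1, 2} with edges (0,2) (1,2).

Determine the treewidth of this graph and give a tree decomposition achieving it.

Treewidth 1.
Bags: B1 = {0, 2}  B2 = {1, 2}
Tree: B1–B2

Each bag holds 2 vertices, so the decomposition has width 1, which upper-bounds the treewidth. Since G has at least one edge (e.g. 2–0), it is not an edgeless graph, so tw(G) ≥ 1. Combining the bounds, tw(G) = 1.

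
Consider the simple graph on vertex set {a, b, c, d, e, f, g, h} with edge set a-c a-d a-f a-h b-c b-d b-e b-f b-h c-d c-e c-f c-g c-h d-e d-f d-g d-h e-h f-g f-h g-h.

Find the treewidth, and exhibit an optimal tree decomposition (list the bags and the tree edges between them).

Treewidth 4.
One such decomposition:
Bags: B1 = {b, c, d, f, h}  B2 = {c, d, f, g, h}  B3 = {a, c, d, f, h}  B4 = {b, c, d, e, h}
Tree: B1–B2, B2–B3, B1–B4

Every bag has size at most 5, so the width is 5 − 1 = 4 and tw(G) ≤ 4. On the other hand G contains the 5-clique {b, c, d, e, h}. A clique must lie in a single bag of any decomposition, so no decomposition can have width below 4. Combining the bounds, tw(G) = 4.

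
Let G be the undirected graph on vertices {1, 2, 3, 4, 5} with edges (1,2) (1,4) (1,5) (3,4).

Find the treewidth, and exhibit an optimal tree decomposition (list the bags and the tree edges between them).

Each bag holds 2 vertices, so the decomposition has width 1, which upper-bounds the treewidth. G has an edge, so its treewidth is at least 1. The upper and lower bounds meet at 1, so that is the treewidth.

Treewidth 1.
One such decomposition:
Bags: B1 = {1, 4}  B2 = {3, 4}  B3 = {1, 2}  B4 = {1, 5}
Tree: B1–B2, B1–B3, B3–B4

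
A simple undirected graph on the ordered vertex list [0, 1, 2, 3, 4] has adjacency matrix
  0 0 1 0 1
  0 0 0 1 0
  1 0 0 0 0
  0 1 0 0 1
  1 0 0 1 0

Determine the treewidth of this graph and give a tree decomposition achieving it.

Every bag has size at most 2, so the width is 2 − 1 = 1 and tw(G) ≤ 1. Since G has at least one edge (e.g. 4–3), it is not an edgeless graph, so tw(G) ≥ 1. Hence tw(G) = 1 exactly.

Treewidth 1.
One such decomposition:
Bags: B1 = {3, 4}  B2 = {0, 4}  B3 = {0, 2}  B4 = {1, 3}
Tree: B1–B2, B2–B3, B1–B4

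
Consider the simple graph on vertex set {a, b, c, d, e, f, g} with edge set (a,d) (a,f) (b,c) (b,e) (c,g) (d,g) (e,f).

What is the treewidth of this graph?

2

A width-2 tree decomposition is:
Bags: B1 = {a, d, g}  B2 = {a, f, g}  B3 = {e, f, g}  B4 = {b, e, g}  B5 = {b, c, g}
Tree: B1–B2, B2–B3, B3–B4, B4–B5
Every bag has size at most 3, so the width is 3 − 1 = 2 and tw(G) ≤ 2. For the lower bound, G contains the cycle g–d–a–f–e–b–c–g, so G is not a forest; only forests have treewidth ≤ 1, hence tw(G) ≥ 2. Therefore the treewidth is 2.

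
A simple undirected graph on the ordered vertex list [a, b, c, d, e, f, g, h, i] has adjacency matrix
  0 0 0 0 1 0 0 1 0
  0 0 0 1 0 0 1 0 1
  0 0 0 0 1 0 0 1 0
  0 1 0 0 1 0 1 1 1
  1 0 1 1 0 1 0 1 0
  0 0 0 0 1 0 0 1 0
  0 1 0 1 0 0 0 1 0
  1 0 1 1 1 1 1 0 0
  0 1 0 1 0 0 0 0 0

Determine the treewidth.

2

A width-2 tree decomposition is:
Bags: B1 = {d, g, h}  B2 = {b, d, g}  B3 = {b, d, i}  B4 = {d, e, h}  B5 = {e, f, h}  B6 = {a, e, h}  B7 = {c, e, h}
Tree: B1–B2, B2–B3, B1–B4, B4–B5, B5–B6, B5–B7
Each bag holds 3 vertices, so the decomposition has width 2, which upper-bounds the treewidth. On the other hand G contains the 3-clique {d, g, h}. A clique must lie in a single bag of any decomposition, so no decomposition can have width below 2. Hence tw(G) = 2 exactly.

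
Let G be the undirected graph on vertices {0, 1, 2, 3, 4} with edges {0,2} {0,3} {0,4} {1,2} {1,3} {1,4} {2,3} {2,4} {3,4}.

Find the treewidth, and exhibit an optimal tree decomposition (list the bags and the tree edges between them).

Treewidth 3.
One optimal decomposition is:
Bags: B1 = {0, 2, 3, 4}  B2 = {1, 2, 3, 4}
Tree: B1–B2

Every bag has size at most 4, so the width is 4 − 1 = 3 and tw(G) ≤ 3. On the other hand G contains the 4-clique {0, 2, 3, 4}. A clique must lie in a single bag of any decomposition, so no decomposition can have width below 3. Hence tw(G) = 3 exactly.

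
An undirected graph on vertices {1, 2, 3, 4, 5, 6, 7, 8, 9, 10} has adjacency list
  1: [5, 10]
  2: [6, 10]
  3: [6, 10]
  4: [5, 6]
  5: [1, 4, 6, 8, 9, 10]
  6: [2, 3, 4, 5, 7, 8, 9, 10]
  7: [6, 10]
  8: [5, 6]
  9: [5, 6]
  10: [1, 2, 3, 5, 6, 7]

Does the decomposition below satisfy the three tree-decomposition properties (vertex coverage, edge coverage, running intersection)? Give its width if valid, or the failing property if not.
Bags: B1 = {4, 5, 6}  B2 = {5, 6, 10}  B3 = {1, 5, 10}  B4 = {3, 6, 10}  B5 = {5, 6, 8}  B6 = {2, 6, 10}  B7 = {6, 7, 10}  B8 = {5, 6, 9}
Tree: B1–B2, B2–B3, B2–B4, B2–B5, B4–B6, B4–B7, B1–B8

Yes; width 2.

Vertex coverage: the bags together contain {1, 2, 3, 4, 5, 6, 7, 8, 9, 10}, the full vertex set. Edge coverage: each edge of G has both endpoints in at least one bag. Running intersection: for every vertex, the bags containing it form a connected subtree. All three properties hold, so this is a valid tree decomposition of width max|bag| − 1 = 2, and hence tw(G) ≤ 2.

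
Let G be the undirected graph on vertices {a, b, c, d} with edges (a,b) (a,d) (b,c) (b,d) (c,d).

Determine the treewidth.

A width-2 tree decomposition is:
Bags: B1 = {b, c, d}  B2 = {a, b, d}
Tree: B1–B2
Each bag holds 3 vertices, so the decomposition has width 2, which upper-bounds the treewidth. Conversely, {b, c, d} is a clique of size 3, and the vertices of any clique must share a bag in every tree decomposition; so some bag has ≥ 3 vertices and tw(G) ≥ 2. Combining the bounds, tw(G) = 2.

2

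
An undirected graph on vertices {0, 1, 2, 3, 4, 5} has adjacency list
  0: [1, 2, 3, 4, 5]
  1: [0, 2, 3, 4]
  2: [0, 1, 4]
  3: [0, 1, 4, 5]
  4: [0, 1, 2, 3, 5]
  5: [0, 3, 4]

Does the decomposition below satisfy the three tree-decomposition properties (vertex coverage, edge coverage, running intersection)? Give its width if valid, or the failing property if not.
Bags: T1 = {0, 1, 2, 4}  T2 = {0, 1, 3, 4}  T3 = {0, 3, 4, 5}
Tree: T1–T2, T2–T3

Yes; width 3.

Vertex coverage: the bags together contain {0, 1, 2, 3, 4, 5}, the full vertex set. Edge coverage: each edge of G has both endpoints in at least one bag. Running intersection: for every vertex, the bags containing it form a connected subtree. All three properties hold, so this is a valid tree decomposition of width max|bag| − 1 = 3, and hence tw(G) ≤ 3.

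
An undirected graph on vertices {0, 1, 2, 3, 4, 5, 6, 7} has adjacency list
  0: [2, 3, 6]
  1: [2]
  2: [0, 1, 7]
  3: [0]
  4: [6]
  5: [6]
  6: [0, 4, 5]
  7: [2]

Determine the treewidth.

1

A width-1 tree decomposition is:
Bags: B1 = {0, 6}  B2 = {0, 2}  B3 = {0, 3}  B4 = {2, 7}  B5 = {5, 6}  B6 = {1, 2}  B7 = {4, 6}
Tree: B1–B2, B1–B3, B2–B4, B1–B5, B2–B6, B1–B7
The largest bag has 2 vertices, giving width 1; this decomposition certifies tw(G) ≤ 1. Since G has at least one edge (e.g. 0–6), it is not an edgeless graph, so tw(G) ≥ 1. Combining the bounds, tw(G) = 1.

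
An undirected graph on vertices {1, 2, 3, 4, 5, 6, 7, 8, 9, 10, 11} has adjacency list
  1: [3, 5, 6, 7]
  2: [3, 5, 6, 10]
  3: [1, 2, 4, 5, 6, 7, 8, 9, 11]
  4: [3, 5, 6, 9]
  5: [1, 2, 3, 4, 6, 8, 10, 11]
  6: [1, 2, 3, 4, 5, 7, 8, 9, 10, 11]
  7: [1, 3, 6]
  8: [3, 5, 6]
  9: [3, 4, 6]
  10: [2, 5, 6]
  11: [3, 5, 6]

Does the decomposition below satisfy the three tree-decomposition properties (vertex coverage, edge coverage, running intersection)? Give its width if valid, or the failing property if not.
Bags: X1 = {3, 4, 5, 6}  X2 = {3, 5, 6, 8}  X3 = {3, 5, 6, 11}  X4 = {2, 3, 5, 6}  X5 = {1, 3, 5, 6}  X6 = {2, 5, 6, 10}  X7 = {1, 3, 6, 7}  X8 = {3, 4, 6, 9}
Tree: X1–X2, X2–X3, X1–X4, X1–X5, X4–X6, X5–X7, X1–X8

Yes; width 3.

Checking the three conditions: (i) the bags cover all of {1, 2, 3, 4, 5, 6, 7, 8, 9, 10, 11}; (ii) for each edge, some bag contains both endpoints; (iii) the bags containing any fixed vertex form a subtree. All hold, so the decomposition is valid with width 4 − 1 = 3.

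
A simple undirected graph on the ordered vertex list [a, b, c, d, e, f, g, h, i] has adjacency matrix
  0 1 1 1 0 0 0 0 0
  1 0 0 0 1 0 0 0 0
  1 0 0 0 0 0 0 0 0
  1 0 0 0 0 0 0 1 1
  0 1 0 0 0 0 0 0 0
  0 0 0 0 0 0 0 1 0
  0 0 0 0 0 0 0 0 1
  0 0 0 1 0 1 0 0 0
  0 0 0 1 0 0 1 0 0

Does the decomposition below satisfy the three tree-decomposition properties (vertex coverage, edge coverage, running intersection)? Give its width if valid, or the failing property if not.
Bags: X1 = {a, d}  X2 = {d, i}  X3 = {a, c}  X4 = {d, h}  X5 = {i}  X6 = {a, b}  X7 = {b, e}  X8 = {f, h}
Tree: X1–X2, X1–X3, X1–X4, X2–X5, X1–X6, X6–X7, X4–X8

A tree decomposition must satisfy three properties: every vertex lies in some bag; for every edge, both endpoints lie together in some bag; and for every vertex, the bags containing it form a connected subtree. Here vertex g appears in no bag, so the decomposition is invalid.

No — vertex g appears in no bag.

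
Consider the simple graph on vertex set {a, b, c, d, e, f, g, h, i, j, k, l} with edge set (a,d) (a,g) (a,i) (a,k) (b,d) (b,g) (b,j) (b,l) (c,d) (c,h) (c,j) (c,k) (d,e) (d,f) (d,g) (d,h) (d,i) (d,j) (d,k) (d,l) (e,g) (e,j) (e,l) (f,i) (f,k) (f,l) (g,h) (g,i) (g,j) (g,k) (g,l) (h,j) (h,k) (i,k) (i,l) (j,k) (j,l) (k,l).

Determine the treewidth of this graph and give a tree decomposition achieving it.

Treewidth 4.
Bags: B1 = {d, g, j, k, l}  B2 = {d, g, h, j, k}  B3 = {b, d, g, j, l}  B4 = {d, g, i, k, l}  B5 = {d, f, i, k, l}  B6 = {c, d, h, j, k}  B7 = {a, d, g, i, k}  B8 = {d, e, g, j, l}
Tree: B1–B2, B1–B3, B1–B4, B4–B5, B2–B6, B4–B7, B1–B8

Every bag has size at most 5, so the width is 5 − 1 = 4 and tw(G) ≤ 4. On the other hand G contains the 5-clique {d, e, g, j, l}. A clique must lie in a single bag of any decomposition, so no decomposition can have width below 4. Hence tw(G) = 4 exactly.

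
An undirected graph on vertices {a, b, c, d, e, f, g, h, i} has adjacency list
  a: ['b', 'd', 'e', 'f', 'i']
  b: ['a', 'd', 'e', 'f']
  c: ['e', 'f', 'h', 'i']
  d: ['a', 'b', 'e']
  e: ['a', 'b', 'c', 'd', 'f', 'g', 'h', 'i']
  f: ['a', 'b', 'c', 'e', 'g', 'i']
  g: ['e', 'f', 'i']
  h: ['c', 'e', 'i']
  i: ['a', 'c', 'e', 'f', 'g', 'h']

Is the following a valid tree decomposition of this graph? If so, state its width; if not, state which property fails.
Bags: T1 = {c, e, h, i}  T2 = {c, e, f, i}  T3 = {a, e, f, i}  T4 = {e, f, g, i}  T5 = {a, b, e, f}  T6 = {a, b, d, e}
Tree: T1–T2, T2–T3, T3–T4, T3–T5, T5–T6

Vertex coverage: the bags together contain {a, b, c, d, e, f, g, h, i}, the full vertex set. Edge coverage: each edge of G has both endpoints in at least one bag. Running intersection: for every vertex, the bags containing it form a connected subtree. All three properties hold, so this is a valid tree decomposition of width max|bag| − 1 = 3, and hence tw(G) ≤ 3.

Yes; width 3.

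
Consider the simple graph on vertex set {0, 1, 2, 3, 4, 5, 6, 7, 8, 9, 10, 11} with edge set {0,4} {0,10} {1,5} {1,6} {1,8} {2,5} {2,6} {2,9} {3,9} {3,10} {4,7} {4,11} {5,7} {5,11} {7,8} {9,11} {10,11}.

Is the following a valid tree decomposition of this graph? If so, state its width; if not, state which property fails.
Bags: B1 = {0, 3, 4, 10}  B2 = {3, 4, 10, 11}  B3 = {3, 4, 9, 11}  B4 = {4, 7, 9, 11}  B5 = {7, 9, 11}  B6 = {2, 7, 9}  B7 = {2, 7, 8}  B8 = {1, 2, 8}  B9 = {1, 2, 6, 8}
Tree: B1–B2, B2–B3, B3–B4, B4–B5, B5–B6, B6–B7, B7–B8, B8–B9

A tree decomposition must satisfy three properties: every vertex lies in some bag; for every edge, both endpoints lie together in some bag; and for every vertex, the bags containing it form a connected subtree. Here vertex 5 appears in no bag, so the decomposition is invalid.

No — vertex 5 appears in no bag.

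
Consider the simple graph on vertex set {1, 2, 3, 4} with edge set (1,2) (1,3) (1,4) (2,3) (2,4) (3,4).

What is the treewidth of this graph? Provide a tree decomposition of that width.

A single bag containing all 4 vertices is trivially a valid decomposition of width 3. For the lower bound, the 4 vertices {1, 2, 3, 4} are pairwise adjacent, and any tree decomposition puts a clique entirely inside one bag — forcing width ≥ 3. Therefore the treewidth is 3.

Treewidth 3.
One optimal decomposition is:
Bags: B1 = {1, 2, 3, 4}
Tree: (single bag)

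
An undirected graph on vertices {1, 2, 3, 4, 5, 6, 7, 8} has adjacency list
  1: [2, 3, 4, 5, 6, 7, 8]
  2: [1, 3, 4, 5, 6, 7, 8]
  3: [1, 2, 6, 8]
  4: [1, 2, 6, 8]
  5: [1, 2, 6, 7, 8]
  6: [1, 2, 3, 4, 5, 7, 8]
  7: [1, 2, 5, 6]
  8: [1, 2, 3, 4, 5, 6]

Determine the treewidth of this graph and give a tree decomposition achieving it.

Each bag holds 5 vertices, so the decomposition has width 4, which upper-bounds the treewidth. For the lower bound, the 5 vertices {1, 2, 3, 6, 8} are pairwise adjacent, and any tree decomposition puts a clique entirely inside one bag — forcing width ≥ 4. The upper and lower bounds meet at 4, so that is the treewidth.

Treewidth 4.
Bags: B1 = {1, 2, 5, 6, 7}  B2 = {1, 2, 5, 6, 8}  B3 = {1, 2, 3, 6, 8}  B4 = {1, 2, 4, 6, 8}
Tree: B1–B2, B2–B3, B3–B4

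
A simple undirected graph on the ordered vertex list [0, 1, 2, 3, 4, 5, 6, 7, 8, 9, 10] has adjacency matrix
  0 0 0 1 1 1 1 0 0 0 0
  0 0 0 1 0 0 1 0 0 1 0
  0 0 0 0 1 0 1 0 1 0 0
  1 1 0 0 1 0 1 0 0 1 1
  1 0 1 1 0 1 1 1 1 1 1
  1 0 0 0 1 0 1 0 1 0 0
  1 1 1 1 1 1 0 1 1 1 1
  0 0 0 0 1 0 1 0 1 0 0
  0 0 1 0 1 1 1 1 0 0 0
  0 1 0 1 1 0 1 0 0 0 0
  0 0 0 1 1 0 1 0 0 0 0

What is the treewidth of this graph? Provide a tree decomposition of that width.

Every bag has size at most 4, so the width is 4 − 1 = 3 and tw(G) ≤ 3. Conversely, {1, 3, 6, 9} is a clique of size 4, and the vertices of any clique must share a bag in every tree decomposition; so some bag has ≥ 4 vertices and tw(G) ≥ 3. Combining the bounds, tw(G) = 3.

Treewidth 3.
One optimal decomposition is:
Bags: B1 = {0, 3, 4, 6}  B2 = {0, 4, 5, 6}  B3 = {3, 4, 6, 10}  B4 = {4, 5, 6, 8}  B5 = {3, 4, 6, 9}  B6 = {2, 4, 6, 8}  B7 = {1, 3, 6, 9}  B8 = {4, 6, 7, 8}
Tree: B1–B2, B1–B3, B2–B4, B1–B5, B4–B6, B5–B7, B4–B8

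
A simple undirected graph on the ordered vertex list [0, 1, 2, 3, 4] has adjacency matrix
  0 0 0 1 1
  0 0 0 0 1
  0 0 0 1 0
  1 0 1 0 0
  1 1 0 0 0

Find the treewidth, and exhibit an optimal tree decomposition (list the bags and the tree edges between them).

The largest bag has 2 vertices, giving width 1; this decomposition certifies tw(G) ≤ 1. Since G has at least one edge (e.g. 2–3), it is not an edgeless graph, so tw(G) ≥ 1. Combining the bounds, tw(G) = 1.

Treewidth 1.
Bags: B1 = {2, 3}  B2 = {0, 3}  B3 = {0, 4}  B4 = {1, 4}
Tree: B1–B2, B2–B3, B3–B4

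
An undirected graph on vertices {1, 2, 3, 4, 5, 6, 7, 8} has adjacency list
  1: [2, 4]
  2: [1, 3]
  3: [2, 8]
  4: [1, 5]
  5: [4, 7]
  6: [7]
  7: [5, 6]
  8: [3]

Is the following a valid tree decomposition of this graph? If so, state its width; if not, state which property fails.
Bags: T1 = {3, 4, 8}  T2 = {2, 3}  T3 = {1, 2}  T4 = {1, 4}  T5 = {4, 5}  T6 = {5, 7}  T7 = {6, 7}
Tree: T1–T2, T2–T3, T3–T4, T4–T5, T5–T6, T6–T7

A tree decomposition must satisfy three properties: every vertex lies in some bag; for every edge, both endpoints lie together in some bag; and for every vertex, the bags containing it form a connected subtree. Here bags containing vertex 4 are not connected in the tree, so the decomposition is invalid.

No — bags containing vertex 4 are not connected in the tree.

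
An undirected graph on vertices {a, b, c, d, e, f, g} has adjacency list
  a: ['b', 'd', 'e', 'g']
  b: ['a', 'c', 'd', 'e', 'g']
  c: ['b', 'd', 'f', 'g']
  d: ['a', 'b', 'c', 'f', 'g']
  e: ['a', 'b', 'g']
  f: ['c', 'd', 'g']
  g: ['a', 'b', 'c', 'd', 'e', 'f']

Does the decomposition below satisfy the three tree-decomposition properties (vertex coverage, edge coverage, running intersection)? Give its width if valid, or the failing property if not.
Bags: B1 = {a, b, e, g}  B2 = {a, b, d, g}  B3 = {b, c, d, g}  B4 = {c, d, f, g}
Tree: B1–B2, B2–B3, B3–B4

Checking the three conditions: (i) the bags cover all of {a, b, c, d, e, f, g}; (ii) for each edge, some bag contains both endpoints; (iii) the bags containing any fixed vertex form a subtree. All hold, so the decomposition is valid with width 4 − 1 = 3.

Yes; width 3.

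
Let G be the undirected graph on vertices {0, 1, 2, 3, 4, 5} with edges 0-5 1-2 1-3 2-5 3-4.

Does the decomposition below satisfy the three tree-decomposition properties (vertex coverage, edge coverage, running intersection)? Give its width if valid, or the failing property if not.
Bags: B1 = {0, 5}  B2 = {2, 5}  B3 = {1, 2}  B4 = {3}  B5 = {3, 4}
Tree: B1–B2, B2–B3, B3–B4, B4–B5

No — edge (1,3) lies in no bag.

A tree decomposition must satisfy three properties: every vertex lies in some bag; for every edge, both endpoints lie together in some bag; and for every vertex, the bags containing it form a connected subtree. Here edge (1,3) lies in no bag, so the decomposition is invalid.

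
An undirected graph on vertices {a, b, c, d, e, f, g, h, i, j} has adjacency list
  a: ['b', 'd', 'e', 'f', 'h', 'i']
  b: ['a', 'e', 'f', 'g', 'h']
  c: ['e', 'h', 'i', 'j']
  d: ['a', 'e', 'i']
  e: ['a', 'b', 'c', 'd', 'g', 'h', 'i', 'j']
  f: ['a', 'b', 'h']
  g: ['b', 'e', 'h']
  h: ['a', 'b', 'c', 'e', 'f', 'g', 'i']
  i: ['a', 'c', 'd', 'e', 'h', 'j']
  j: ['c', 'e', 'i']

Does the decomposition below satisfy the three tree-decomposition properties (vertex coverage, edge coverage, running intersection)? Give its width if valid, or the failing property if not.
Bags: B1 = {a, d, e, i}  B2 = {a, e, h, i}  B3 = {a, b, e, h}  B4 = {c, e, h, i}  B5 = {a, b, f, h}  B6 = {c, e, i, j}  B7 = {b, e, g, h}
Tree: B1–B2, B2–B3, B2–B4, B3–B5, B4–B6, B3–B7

Yes; width 3.

Checking the three conditions: (i) the bags cover all of {a, b, c, d, e, f, g, h, i, j}; (ii) for each edge, some bag contains both endpoints; (iii) the bags containing any fixed vertex form a subtree. All hold, so the decomposition is valid with width 4 − 1 = 3.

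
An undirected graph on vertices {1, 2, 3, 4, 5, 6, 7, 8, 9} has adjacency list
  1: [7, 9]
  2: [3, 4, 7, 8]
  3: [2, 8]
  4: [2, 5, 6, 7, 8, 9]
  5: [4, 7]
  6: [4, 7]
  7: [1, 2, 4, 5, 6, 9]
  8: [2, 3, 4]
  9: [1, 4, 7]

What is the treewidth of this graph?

A width-2 tree decomposition is:
Bags: B1 = {4, 7, 9}  B2 = {2, 4, 7}  B3 = {1, 7, 9}  B4 = {2, 4, 8}  B5 = {2, 3, 8}  B6 = {4, 6, 7}  B7 = {4, 5, 7}
Tree: B1–B2, B1–B3, B2–B4, B4–B5, B1–B6, B6–B7
The largest bag has 3 vertices, giving width 2; this decomposition certifies tw(G) ≤ 2. On the other hand G contains the 3-clique {1, 7, 9}. A clique must lie in a single bag of any decomposition, so no decomposition can have width below 2. Therefore the treewidth is 2.

2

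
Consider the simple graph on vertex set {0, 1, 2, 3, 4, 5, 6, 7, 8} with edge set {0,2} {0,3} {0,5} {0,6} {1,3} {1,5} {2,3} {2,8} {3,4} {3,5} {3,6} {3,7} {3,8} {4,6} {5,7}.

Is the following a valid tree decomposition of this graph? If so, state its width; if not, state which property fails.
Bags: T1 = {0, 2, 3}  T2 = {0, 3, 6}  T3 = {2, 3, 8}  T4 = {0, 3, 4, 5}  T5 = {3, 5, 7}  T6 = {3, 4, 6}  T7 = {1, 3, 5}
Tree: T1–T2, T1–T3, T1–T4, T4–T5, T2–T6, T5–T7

A tree decomposition must satisfy three properties: every vertex lies in some bag; for every edge, both endpoints lie together in some bag; and for every vertex, the bags containing it form a connected subtree. Here bags containing vertex 4 are not connected in the tree, so the decomposition is invalid.

No — bags containing vertex 4 are not connected in the tree.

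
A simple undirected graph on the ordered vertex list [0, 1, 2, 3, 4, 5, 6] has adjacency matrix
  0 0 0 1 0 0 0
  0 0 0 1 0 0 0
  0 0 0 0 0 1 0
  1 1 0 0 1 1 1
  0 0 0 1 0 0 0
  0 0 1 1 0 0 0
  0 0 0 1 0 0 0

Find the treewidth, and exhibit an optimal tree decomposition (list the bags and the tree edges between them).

Treewidth 1.
One such decomposition:
Bags: B1 = {3, 5}  B2 = {1, 3}  B3 = {3, 4}  B4 = {3, 6}  B5 = {0, 3}  B6 = {2, 5}
Tree: B1–B2, B2–B3, B1–B4, B2–B5, B1–B6

The largest bag has 2 vertices, giving width 1; this decomposition certifies tw(G) ≤ 1. Since G has at least one edge (e.g. 3–5), it is not an edgeless graph, so tw(G) ≥ 1. Combining the bounds, tw(G) = 1.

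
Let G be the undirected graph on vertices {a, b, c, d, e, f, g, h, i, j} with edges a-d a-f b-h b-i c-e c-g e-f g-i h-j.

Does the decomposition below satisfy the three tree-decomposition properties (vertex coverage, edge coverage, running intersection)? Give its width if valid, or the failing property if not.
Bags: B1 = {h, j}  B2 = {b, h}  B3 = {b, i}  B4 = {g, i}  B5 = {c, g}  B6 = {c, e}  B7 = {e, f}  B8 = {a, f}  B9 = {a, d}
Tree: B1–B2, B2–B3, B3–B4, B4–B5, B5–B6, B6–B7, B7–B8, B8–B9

Checking the three conditions: (i) the bags cover all of {a, b, c, d, e, f, g, h, i, j}; (ii) for each edge, some bag contains both endpoints; (iii) the bags containing any fixed vertex form a subtree. All hold, so the decomposition is valid with width 2 − 1 = 1.

Yes; width 1.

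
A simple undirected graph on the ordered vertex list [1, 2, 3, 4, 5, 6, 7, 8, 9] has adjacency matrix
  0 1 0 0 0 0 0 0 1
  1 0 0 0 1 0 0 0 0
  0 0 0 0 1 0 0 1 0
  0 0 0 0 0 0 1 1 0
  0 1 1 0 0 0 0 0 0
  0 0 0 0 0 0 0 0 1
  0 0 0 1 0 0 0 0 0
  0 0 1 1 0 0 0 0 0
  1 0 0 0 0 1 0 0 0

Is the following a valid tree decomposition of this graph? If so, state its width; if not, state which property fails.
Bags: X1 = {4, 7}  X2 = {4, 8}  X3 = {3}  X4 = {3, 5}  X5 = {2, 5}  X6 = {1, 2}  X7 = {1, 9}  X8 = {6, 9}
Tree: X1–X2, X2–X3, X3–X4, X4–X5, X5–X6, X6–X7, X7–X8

A tree decomposition must satisfy three properties: every vertex lies in some bag; for every edge, both endpoints lie together in some bag; and for every vertex, the bags containing it form a connected subtree. Here edge (8,3) lies in no bag, so the decomposition is invalid.

No — edge (8,3) lies in no bag.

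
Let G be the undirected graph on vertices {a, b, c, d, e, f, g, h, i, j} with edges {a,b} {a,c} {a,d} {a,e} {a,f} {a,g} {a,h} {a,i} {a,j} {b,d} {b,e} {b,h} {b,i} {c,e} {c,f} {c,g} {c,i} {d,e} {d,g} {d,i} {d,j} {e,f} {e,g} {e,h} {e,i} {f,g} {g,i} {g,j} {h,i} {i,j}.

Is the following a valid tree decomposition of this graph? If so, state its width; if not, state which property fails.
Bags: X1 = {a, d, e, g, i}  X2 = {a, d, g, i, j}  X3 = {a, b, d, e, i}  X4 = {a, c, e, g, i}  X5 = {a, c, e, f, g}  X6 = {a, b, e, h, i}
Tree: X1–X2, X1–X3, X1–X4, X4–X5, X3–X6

Yes; width 4.

Every vertex of G appears in some bag (union = {a, b, c, d, e, f, g, h, i, j}); every edge is covered by a bag; and for each vertex v the set of bags containing v is connected in the bag tree. The decomposition is therefore valid. The largest bag has 5 vertices, so the width is 4.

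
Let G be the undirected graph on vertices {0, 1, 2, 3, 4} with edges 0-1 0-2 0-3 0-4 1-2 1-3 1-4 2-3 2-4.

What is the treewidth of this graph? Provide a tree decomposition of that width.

Treewidth 3.
Bags: B1 = {0, 1, 2, 4}  B2 = {0, 1, 2, 3}
Tree: B1–B2

Each bag holds 4 vertices, so the decomposition has width 3, which upper-bounds the treewidth. On the other hand G contains the 4-clique {0, 1, 2, 3}. A clique must lie in a single bag of any decomposition, so no decomposition can have width below 3. Therefore the treewidth is 3.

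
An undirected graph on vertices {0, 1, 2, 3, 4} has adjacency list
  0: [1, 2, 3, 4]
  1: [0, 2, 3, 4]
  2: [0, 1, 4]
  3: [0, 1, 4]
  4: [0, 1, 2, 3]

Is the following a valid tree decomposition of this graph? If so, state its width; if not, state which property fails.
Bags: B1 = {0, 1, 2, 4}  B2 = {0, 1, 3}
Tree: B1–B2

No — edge (4,3) lies in no bag.

A tree decomposition must satisfy three properties: every vertex lies in some bag; for every edge, both endpoints lie together in some bag; and for every vertex, the bags containing it form a connected subtree. Here edge (4,3) lies in no bag, so the decomposition is invalid.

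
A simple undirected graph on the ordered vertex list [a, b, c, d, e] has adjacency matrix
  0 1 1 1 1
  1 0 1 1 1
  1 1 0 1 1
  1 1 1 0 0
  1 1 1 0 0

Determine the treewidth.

A width-3 tree decomposition is:
Bags: B1 = {a, b, c, d}  B2 = {a, b, c, e}
Tree: B1–B2
Each bag holds 4 vertices, so the decomposition has width 3, which upper-bounds the treewidth. For the lower bound, the 4 vertices {a, b, c, d} are pairwise adjacent, and any tree decomposition puts a clique entirely inside one bag — forcing width ≥ 3. Combining the bounds, tw(G) = 3.

3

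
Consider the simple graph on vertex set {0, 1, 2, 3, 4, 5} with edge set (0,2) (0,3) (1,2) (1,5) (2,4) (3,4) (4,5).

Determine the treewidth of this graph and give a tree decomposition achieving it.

The largest bag has 3 vertices, giving width 2; this decomposition certifies tw(G) ≤ 2. For the lower bound, G contains the cycle 0–3–4–2–0, so G is not a forest; only forests have treewidth ≤ 1, hence tw(G) ≥ 2. Hence tw(G) = 2 exactly.

Treewidth 2.
Bags: B1 = {0, 2, 3}  B2 = {2, 3, 4}  B3 = {1, 2, 4}  B4 = {1, 4, 5}
Tree: B1–B2, B2–B3, B3–B4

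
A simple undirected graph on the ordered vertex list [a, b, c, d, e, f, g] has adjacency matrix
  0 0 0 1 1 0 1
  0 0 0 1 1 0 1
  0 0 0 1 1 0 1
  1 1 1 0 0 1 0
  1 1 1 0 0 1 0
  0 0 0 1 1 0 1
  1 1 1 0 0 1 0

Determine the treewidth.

3

A width-3 tree decomposition is:
Bags: B1 = {a, d, e, g}  B2 = {b, d, e, g}  B3 = {c, d, e, g}  B4 = {d, e, f, g}
Tree: B1–B2, B2–B3, B3–B4
The largest bag has 4 vertices, giving width 3; this decomposition certifies tw(G) ≤ 3. For the lower bound: the 4 vertex sets {a,g}, {b,d}, {e}, {c} are disjoint, each induces a connected subgraph, and every pair is joined by at least one edge of G. Contracting each set to a single vertex therefore yields K_{4} as a minor, and since treewidth is minor-monotone, tw(G) ≥ tw(K_{4}) = 3. Combining the bounds, tw(G) = 3.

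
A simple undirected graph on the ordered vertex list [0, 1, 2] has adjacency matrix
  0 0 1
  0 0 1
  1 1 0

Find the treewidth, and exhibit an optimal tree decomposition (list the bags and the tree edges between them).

Each bag holds 2 vertices, so the decomposition has width 1, which upper-bounds the treewidth. Since G has at least one edge (e.g. 2–1), it is not an edgeless graph, so tw(G) ≥ 1. Therefore the treewidth is 1.

Treewidth 1.
Bags: B1 = {1, 2}  B2 = {0, 2}
Tree: B1–B2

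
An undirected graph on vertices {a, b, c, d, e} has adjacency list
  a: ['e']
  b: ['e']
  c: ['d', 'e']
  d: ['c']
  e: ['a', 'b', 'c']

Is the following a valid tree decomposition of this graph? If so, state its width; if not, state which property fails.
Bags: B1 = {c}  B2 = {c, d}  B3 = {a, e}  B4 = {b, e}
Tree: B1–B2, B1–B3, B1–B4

A tree decomposition must satisfy three properties: every vertex lies in some bag; for every edge, both endpoints lie together in some bag; and for every vertex, the bags containing it form a connected subtree. Here edge (e,c) lies in no bag, so the decomposition is invalid.

No — edge (e,c) lies in no bag.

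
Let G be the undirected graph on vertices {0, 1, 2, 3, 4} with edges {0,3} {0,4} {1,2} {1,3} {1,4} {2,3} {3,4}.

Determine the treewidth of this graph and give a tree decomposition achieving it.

Each bag holds 3 vertices, so the decomposition has width 2, which upper-bounds the treewidth. On the other hand G contains the 3-clique {0, 3, 4}. A clique must lie in a single bag of any decomposition, so no decomposition can have width below 2. Therefore the treewidth is 2.

Treewidth 2.
Bags: B1 = {1, 2, 3}  B2 = {1, 3, 4}  B3 = {0, 3, 4}
Tree: B1–B2, B2–B3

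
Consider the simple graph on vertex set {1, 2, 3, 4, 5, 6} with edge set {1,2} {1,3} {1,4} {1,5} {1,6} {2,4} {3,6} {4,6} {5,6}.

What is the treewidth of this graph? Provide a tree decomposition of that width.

Treewidth 2.
Bags: B1 = {1, 5, 6}  B2 = {1, 4, 6}  B3 = {1, 2, 4}  B4 = {1, 3, 6}
Tree: B1–B2, B2–B3, B1–B4

The largest bag has 3 vertices, giving width 2; this decomposition certifies tw(G) ≤ 2. On the other hand G contains the 3-clique {1, 2, 4}. A clique must lie in a single bag of any decomposition, so no decomposition can have width below 2. Combining the bounds, tw(G) = 2.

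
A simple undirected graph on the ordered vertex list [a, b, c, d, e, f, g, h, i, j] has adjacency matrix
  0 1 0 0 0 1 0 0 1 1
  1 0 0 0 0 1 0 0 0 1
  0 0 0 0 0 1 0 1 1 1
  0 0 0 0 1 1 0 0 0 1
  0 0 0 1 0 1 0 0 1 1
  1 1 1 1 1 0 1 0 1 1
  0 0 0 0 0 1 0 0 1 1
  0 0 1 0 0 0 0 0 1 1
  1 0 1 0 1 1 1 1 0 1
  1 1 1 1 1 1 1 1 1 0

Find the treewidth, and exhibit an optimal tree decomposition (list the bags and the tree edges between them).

The largest bag has 4 vertices, giving width 3; this decomposition certifies tw(G) ≤ 3. On the other hand G contains the 4-clique {c, h, i, j}. A clique must lie in a single bag of any decomposition, so no decomposition can have width below 3. Therefore the treewidth is 3.

Treewidth 3.
Bags: B1 = {e, f, i, j}  B2 = {f, g, i, j}  B3 = {d, e, f, j}  B4 = {a, f, i, j}  B5 = {c, f, i, j}  B6 = {c, h, i, j}  B7 = {a, b, f, j}
Tree: B1–B2, B1–B3, B1–B4, B1–B5, B5–B6, B4–B7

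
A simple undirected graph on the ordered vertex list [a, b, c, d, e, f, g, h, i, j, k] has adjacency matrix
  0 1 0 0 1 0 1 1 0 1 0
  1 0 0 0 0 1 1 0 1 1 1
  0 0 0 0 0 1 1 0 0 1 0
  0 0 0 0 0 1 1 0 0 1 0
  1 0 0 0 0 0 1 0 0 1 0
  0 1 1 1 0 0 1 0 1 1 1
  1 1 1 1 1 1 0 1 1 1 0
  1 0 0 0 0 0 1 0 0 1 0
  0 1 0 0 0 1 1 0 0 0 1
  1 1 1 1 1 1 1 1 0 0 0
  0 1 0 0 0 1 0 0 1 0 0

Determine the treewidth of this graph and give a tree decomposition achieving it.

Treewidth 3.
Bags: B1 = {b, f, i, k}  B2 = {b, f, g, i}  B3 = {b, f, g, j}  B4 = {a, b, g, j}  B5 = {a, g, h, j}  B6 = {c, f, g, j}  B7 = {a, e, g, j}  B8 = {d, f, g, j}
Tree: B1–B2, B2–B3, B3–B4, B4–B5, B3–B6, B4–B7, B6–B8

Every bag has size at most 4, so the width is 4 − 1 = 3 and tw(G) ≤ 3. For the lower bound, the 4 vertices {a, e, g, j} are pairwise adjacent, and any tree decomposition puts a clique entirely inside one bag — forcing width ≥ 3. Therefore the treewidth is 3.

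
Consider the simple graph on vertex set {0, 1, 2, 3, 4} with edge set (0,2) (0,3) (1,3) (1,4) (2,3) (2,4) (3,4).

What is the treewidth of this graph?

A width-2 tree decomposition is:
Bags: B1 = {2, 3, 4}  B2 = {0, 2, 3}  B3 = {1, 3, 4}
Tree: B1–B2, B1–B3
The largest bag has 3 vertices, giving width 2; this decomposition certifies tw(G) ≤ 2. For the lower bound, the 3 vertices {1, 3, 4} are pairwise adjacent, and any tree decomposition puts a clique entirely inside one bag — forcing width ≥ 2. The upper and lower bounds meet at 2, so that is the treewidth.

2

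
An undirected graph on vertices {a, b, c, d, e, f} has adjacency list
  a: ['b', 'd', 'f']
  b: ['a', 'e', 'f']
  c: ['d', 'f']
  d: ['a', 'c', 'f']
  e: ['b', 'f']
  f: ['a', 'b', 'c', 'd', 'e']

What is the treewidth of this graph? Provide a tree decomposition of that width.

Each bag holds 3 vertices, so the decomposition has width 2, which upper-bounds the treewidth. On the other hand G contains the 3-clique {c, d, f}. A clique must lie in a single bag of any decomposition, so no decomposition can have width below 2. Combining the bounds, tw(G) = 2.

Treewidth 2.
One optimal decomposition is:
Bags: B1 = {a, b, f}  B2 = {a, d, f}  B3 = {b, e, f}  B4 = {c, d, f}
Tree: B1–B2, B1–B3, B2–B4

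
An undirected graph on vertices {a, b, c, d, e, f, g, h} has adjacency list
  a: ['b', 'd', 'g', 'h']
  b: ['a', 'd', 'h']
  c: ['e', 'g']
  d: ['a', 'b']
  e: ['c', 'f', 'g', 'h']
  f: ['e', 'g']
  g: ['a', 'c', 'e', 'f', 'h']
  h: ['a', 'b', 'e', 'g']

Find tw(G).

2

A width-2 tree decomposition is:
Bags: B1 = {e, f, g}  B2 = {e, g, h}  B3 = {c, e, g}  B4 = {a, g, h}  B5 = {a, b, h}  B6 = {a, b, d}
Tree: B1–B2, B2–B3, B2–B4, B4–B5, B5–B6
Every bag has size at most 3, so the width is 3 − 1 = 2 and tw(G) ≤ 2. Conversely, {a, b, d} is a clique of size 3, and the vertices of any clique must share a bag in every tree decomposition; so some bag has ≥ 3 vertices and tw(G) ≥ 2. Combining the bounds, tw(G) = 2.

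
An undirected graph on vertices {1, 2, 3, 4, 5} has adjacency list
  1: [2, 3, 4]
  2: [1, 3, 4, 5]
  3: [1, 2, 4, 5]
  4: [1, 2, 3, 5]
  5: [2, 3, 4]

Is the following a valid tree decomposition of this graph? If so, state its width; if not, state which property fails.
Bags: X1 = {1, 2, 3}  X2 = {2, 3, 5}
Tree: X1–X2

No — vertex 4 appears in no bag.

A tree decomposition must satisfy three properties: every vertex lies in some bag; for every edge, both endpoints lie together in some bag; and for every vertex, the bags containing it form a connected subtree. Here vertex 4 appears in no bag, so the decomposition is invalid.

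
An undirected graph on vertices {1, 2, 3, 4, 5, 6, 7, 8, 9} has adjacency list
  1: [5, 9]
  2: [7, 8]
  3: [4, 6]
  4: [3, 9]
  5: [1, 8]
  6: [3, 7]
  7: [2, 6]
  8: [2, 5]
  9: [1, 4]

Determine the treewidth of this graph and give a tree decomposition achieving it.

The largest bag has 3 vertices, giving width 2; this decomposition certifies tw(G) ≤ 2. Since 7–2–8–5–1–9–4–3–6–7 is a cycle in G, G is not acyclic. Forests are exactly the graphs of treewidth ≤ 1, so tw(G) ≥ 2. Therefore the treewidth is 2.

Treewidth 2.
One optimal decomposition is:
Bags: B1 = {2, 7, 8}  B2 = {5, 7, 8}  B3 = {1, 5, 7}  B4 = {1, 7, 9}  B5 = {4, 7, 9}  B6 = {3, 4, 7}  B7 = {3, 6, 7}
Tree: B1–B2, B2–B3, B3–B4, B4–B5, B5–B6, B6–B7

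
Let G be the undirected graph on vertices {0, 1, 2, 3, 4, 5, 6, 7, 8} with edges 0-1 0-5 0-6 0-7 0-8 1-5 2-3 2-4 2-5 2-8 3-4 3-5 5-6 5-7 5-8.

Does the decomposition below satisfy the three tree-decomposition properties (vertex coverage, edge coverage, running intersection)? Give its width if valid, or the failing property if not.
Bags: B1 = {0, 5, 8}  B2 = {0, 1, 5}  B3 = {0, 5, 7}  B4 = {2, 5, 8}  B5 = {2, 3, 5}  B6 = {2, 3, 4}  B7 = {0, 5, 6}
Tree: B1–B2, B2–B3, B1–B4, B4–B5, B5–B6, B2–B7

Checking the three conditions: (i) the bags cover all of {0, 1, 2, 3, 4, 5, 6, 7, 8}; (ii) for each edge, some bag contains both endpoints; (iii) the bags containing any fixed vertex form a subtree. All hold, so the decomposition is valid with width 3 − 1 = 2.

Yes; width 2.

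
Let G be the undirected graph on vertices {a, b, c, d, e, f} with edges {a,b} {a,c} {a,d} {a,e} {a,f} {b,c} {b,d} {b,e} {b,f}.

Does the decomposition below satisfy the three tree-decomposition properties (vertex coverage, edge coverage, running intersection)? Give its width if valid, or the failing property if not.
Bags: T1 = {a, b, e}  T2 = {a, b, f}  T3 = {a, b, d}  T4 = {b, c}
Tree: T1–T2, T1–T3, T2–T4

A tree decomposition must satisfy three properties: every vertex lies in some bag; for every edge, both endpoints lie together in some bag; and for every vertex, the bags containing it form a connected subtree. Here edge (a,c) lies in no bag, so the decomposition is invalid.

No — edge (a,c) lies in no bag.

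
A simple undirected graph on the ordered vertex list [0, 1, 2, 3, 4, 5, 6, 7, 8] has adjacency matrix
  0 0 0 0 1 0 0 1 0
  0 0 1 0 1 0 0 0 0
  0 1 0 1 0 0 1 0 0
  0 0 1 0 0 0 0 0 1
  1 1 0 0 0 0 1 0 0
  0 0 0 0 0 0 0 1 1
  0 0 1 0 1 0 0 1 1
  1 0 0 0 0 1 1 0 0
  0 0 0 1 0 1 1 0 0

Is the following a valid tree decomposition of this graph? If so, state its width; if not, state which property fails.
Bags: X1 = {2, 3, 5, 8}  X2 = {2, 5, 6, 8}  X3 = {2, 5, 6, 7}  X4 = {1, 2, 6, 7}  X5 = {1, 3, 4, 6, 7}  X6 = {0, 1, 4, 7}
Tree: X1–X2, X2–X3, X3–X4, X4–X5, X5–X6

A tree decomposition must satisfy three properties: every vertex lies in some bag; for every edge, both endpoints lie together in some bag; and for every vertex, the bags containing it form a connected subtree. Here bags containing vertex 3 are not connected in the tree, so the decomposition is invalid.

No — bags containing vertex 3 are not connected in the tree.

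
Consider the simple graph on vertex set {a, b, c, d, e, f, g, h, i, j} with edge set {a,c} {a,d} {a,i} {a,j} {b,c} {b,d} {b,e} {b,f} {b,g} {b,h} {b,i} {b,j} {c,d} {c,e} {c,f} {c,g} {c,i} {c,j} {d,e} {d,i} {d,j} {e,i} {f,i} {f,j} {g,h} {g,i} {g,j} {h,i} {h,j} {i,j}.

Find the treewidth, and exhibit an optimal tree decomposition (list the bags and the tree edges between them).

Treewidth 4.
Bags: B1 = {b, c, d, i, j}  B2 = {b, c, g, i, j}  B3 = {b, c, f, i, j}  B4 = {b, g, h, i, j}  B5 = {b, c, d, e, i}  B6 = {a, c, d, i, j}
Tree: B1–B2, B1–B3, B2–B4, B1–B5, B1–B6

The largest bag has 5 vertices, giving width 4; this decomposition certifies tw(G) ≤ 4. For the lower bound, the 5 vertices {a, c, d, i, j} are pairwise adjacent, and any tree decomposition puts a clique entirely inside one bag — forcing width ≥ 4. Therefore the treewidth is 4.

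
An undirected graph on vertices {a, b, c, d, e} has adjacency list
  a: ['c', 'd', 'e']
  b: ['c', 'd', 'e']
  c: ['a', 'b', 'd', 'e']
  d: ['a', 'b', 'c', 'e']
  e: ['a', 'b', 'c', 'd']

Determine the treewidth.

3

A width-3 tree decomposition is:
Bags: B1 = {b, c, d, e}  B2 = {a, c, d, e}
Tree: B1–B2
The largest bag has 4 vertices, giving width 3; this decomposition certifies tw(G) ≤ 3. Conversely, {a, c, d, e} is a clique of size 4, and the vertices of any clique must share a bag in every tree decomposition; so some bag has ≥ 4 vertices and tw(G) ≥ 3. The upper and lower bounds meet at 3, so that is the treewidth.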